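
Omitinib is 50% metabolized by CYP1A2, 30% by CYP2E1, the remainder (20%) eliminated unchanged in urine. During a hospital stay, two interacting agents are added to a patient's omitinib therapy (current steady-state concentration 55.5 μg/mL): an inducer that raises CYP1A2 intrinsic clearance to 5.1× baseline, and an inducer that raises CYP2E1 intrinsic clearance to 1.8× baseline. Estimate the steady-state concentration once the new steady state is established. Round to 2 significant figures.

The CYP1A2 pathway (50% of clearance) is boosted to 5.1× activity: 0.5 × 5.1 = 2.55.
The CYP2E1 pathway (30% of clearance) increases to 1.8× activity: 0.3 × 1.8 = 0.54.
The remaining 20% of clearance is unaffected.
Relative clearance = 2.55 + 0.54 + 0.2 = 3.29.
Steady-state concentration ∝ 1/CL: new value = 55.5 / 3.29 = 17 μg/mL.

17 μg/mL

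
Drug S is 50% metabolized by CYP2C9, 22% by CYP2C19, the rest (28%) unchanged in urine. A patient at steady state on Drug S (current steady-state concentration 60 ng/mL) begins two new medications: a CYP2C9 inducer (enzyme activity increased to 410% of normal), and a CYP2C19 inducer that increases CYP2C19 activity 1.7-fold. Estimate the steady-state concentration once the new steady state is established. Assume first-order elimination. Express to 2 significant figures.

The CYP2C9 pathway (50% of clearance) rises to 4.1× activity: 0.5 × 4.1 = 2.05.
The CYP2C19 pathway (22% of clearance) increases to 1.7× activity: 0.22 × 1.7 = 0.374.
Non-CYP routes (28%) are unchanged.
CL_new/CL_old = 2.05 + 0.374 + 0.28 = 2.704.
New steady-state concentration = 60 / 2.704 = 22 ng/mL (concentration scales inversely with clearance).

22 ng/mL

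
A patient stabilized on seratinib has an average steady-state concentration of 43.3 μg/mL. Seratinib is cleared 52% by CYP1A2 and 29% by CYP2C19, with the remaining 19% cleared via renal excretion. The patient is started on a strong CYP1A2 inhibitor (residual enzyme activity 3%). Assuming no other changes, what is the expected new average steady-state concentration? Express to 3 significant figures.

The CYP1A2 pathway (52% of clearance) is reduced to 0.03× activity: 0.52 × 0.03 = 0.0156.
CYP2C19 (29%) and the residual 19% are unaffected.
CL_new/CL_old = 0.0156 + 0.29 + 0.19 = 0.4956.
With dosing unchanged, average steady-state concentration scales as 1/CL: 43.3 / 0.4956 = 87.4 μg/mL.

87.4 μg/mL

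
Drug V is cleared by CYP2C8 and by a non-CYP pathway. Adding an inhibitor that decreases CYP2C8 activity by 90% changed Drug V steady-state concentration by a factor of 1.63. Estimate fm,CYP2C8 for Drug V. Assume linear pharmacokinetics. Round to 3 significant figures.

Let fm be the CYP2C8 fraction. New clearance relative to baseline = fm × 0.1 + (1 − fm).
Steady-state concentration ratio = 1 / (new CL fraction), so new CL fraction = 1 / 1.63 = 0.6135.
fm × 0.1 + 1 − fm = 0.6135  ⇒  fm × (0.1 − 1) = −0.3865  ⇒  fm = 0.429.

0.429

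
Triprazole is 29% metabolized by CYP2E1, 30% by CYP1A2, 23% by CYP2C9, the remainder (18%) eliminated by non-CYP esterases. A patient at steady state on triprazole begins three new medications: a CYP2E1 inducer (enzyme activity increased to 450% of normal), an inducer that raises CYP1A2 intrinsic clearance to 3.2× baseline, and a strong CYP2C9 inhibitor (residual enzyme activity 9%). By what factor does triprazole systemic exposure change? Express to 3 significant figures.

0.406

The CYP2E1 pathway (29% of clearance) is boosted to 4.5× activity: 0.29 × 4.5 = 1.305.
The CYP1A2 pathway (30% of clearance) is boosted to 3.2× activity: 0.3 × 3.2 = 0.96.
The CYP2C9 pathway (23% of clearance) is reduced to 0.09× activity: 0.23 × 0.09 = 0.0207.
The remaining 18% of clearance is unaffected.
New clearance relative to baseline: 1.305 + 0.96 + 0.0207 + 0.18 = 2.4657.
Net systemic exposure ratio = 1 / 2.4657 = 0.406.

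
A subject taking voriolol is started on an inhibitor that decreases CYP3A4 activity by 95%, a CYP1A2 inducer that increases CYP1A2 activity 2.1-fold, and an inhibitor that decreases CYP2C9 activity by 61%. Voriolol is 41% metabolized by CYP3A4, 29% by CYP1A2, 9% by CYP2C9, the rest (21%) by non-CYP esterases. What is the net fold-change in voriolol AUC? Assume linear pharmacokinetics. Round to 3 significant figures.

The CYP3A4 pathway (41% of clearance) is reduced to 0.05× activity: 0.41 × 0.05 = 0.0205.
The CYP1A2 pathway (29% of clearance) rises to 2.1× activity: 0.29 × 2.1 = 0.609.
The CYP2C9 pathway (9% of clearance) falls to 0.39× activity: 0.09 × 0.39 = 0.0351.
The remaining 21% of clearance is unaffected.
Relative clearance = 0.0205 + 0.609 + 0.0351 + 0.21 = 0.8746.
Because AUC varies inversely with clearance, the combined effect is 1 / 0.8746 = 1.14.

1.14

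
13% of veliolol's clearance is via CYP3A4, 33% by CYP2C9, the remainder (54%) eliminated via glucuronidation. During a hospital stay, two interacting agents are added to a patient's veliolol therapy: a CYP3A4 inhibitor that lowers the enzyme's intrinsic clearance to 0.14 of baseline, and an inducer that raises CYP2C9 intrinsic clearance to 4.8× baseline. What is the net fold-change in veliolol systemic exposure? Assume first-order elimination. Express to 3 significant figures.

0.467

CYP3A4: 0.13 × 0.14 = 0.0182
CYP2C9: 0.33 × 4.8 = 1.584
Other: 0.54 (unchanged)
Relative clearance = 0.0182 + 1.584 + 0.54 = 2.1422.
Net systemic exposure ratio = 1 / 2.1422 = 0.467.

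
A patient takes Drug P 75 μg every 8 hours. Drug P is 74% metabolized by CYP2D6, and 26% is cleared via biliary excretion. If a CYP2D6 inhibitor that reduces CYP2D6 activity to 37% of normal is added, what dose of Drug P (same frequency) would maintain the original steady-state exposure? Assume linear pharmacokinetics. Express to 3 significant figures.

40.0 μg

The CYP2D6 pathway (74% of clearance) is reduced to 0.37× activity: 0.74 × 0.37 = 0.2738.
The remaining 26% of clearance is unaffected.
New clearance relative to baseline: 0.2738 + 0.26 = 0.5338.
To maintain the same steady-state level, dose must scale with clearance: new dose = 75 × 0.5338 = 40.0 μg.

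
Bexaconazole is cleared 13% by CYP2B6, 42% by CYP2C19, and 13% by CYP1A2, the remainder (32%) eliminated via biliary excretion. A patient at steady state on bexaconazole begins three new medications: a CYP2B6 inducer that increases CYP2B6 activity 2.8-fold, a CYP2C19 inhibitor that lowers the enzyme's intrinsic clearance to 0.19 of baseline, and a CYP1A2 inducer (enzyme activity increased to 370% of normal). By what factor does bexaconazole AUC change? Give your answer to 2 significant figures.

0.80

The CYP2B6 pathway (13% of clearance) rises to 2.8× activity: 0.13 × 2.8 = 0.364.
The CYP2C19 pathway (42% of clearance) drops to 0.19× activity: 0.42 × 0.19 = 0.0798.
The CYP1A2 pathway (13% of clearance) is boosted to 3.7× activity: 0.13 × 3.7 = 0.481.
Non-CYP routes (32%) are unchanged.
CL_new/CL_old = 0.364 + 0.0798 + 0.481 + 0.32 = 1.2448.
AUC ∝ 1/CL: fold-change = 1 / 1.2448 = 0.80.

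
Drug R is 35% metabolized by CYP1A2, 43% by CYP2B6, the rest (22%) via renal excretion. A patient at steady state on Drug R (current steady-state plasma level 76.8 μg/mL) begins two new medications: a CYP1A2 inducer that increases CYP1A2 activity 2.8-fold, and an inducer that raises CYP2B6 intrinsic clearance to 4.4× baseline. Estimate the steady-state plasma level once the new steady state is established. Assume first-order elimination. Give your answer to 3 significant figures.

CYP1A2: 0.35 × 2.8 = 0.98
CYP2B6: 0.43 × 4.4 = 1.892
Other: 0.22 (unchanged)
New clearance relative to baseline: 0.98 + 1.892 + 0.22 = 3.092.
Dividing the baseline by the relative clearance: 76.8 / 3.092 = 24.8 μg/mL.

24.8 μg/mL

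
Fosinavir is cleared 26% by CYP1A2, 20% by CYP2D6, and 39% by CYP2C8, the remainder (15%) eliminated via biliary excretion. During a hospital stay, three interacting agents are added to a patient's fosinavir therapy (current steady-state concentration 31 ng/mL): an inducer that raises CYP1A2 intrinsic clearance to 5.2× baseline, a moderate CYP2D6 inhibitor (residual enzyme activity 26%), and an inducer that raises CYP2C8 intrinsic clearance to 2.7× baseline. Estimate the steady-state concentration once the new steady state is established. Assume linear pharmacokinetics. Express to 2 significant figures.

12 ng/mL

CYP1A2: 0.26 × 5.2 = 1.352
CYP2D6: 0.2 × 0.26 = 0.052
CYP2C8: 0.39 × 2.7 = 1.053
Other: 0.15 (unchanged)
New clearance relative to baseline: 1.352 + 0.052 + 1.053 + 0.15 = 2.607.
Steady-state concentration ∝ 1/CL: new value = 31 / 2.607 = 12 ng/mL.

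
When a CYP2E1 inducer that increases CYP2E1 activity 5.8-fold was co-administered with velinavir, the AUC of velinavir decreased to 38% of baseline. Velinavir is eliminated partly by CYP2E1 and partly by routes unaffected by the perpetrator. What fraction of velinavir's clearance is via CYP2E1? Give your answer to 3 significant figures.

0.340

Write x for the fraction cleared via CYP2E1. The observed AUC change means clearance rose to 1/0.380 = 2.632 of baseline.
Setting x·5.8 + (1 − x) = 2.632 and solving: x = (2.632 − 1)/(5.8 − 1) = 0.340.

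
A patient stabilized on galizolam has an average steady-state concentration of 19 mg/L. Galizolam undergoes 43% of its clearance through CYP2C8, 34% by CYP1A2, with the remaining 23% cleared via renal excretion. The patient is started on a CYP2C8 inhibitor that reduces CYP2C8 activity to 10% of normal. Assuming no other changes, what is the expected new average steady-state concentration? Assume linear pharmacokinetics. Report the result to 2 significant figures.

31 mg/L

CYP2C8: 0.43 × 0.1 = 0.043
CYP1A2: 0.34 (unchanged)
Other: 0.23 (unchanged)
New clearance relative to baseline: 0.043 + 0.34 + 0.23 = 0.613.
Average steady-state concentration ∝ 1/CL, so new value = 19 / 0.613 = 31 mg/L.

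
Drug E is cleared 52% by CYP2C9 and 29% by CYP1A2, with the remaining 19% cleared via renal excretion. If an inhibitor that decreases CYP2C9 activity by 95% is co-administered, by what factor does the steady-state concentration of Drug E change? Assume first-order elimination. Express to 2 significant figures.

The CYP2C9 pathway (52% of clearance) falls to 0.05× activity: 0.52 × 0.05 = 0.026.
CYP1A2 (29%) and the residual 19% are unaffected.
New clearance relative to baseline: 0.026 + 0.29 + 0.19 = 0.506.
Steady-state concentration ratio = CL_old/CL_new = 1 / 0.506 = 2.0.

2.0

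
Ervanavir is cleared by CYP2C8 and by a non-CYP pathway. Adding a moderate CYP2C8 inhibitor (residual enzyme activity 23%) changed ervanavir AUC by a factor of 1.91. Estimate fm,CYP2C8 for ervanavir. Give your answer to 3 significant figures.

CL'/CL = 1 / 1.91 = 0.5236
0.23·fm + (1 − fm) = 0.5236
fm = (0.5236 − 1) / (0.23 − 1) = 0.619

0.619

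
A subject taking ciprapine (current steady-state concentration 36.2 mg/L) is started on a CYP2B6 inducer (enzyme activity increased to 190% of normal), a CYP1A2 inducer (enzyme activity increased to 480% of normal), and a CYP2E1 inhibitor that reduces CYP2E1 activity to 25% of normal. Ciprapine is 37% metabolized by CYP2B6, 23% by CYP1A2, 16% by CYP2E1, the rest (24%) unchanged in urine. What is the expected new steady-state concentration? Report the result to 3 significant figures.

17.3 mg/L

The CYP2B6 pathway (37% of clearance) rises to 1.9× activity: 0.37 × 1.9 = 0.703.
The CYP1A2 pathway (23% of clearance) increases to 4.8× activity: 0.23 × 4.8 = 1.104.
The CYP2E1 pathway (16% of clearance) drops to 0.25× activity: 0.16 × 0.25 = 0.04.
Non-CYP routes (24%) are unchanged.
Relative clearance = 0.703 + 1.104 + 0.04 + 0.24 = 2.087.
Dividing the baseline by the relative clearance: 36.2 / 2.087 = 17.3 mg/L.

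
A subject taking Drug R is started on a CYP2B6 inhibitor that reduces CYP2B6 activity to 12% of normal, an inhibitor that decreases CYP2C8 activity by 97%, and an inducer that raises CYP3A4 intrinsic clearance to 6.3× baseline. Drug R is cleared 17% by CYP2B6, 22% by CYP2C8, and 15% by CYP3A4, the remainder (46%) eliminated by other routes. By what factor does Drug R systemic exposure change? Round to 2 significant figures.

0.70

The CYP2B6 pathway (17% of clearance) falls to 0.12× activity: 0.17 × 0.12 = 0.0204.
The CYP2C8 pathway (22% of clearance) drops to 0.03× activity: 0.22 × 0.03 = 0.0066.
The CYP3A4 pathway (15% of clearance) rises to 6.3× activity: 0.15 × 6.3 = 0.945.
Non-CYP routes (46%) are unchanged.
CL_new/CL_old = 0.0204 + 0.0066 + 0.945 + 0.46 = 1.432.
Systemic exposure ∝ 1/CL: fold-change = 1 / 1.432 = 0.70.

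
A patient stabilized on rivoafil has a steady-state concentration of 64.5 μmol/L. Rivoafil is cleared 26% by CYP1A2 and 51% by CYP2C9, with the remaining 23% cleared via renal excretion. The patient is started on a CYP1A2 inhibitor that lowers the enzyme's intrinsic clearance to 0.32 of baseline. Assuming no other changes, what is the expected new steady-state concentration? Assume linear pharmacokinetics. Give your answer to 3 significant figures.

CYP1A2: 0.26 × 0.32 = 0.0832
CYP2C9: 0.51 (unchanged)
Other: 0.23 (unchanged)
New clearance relative to baseline: 0.0832 + 0.51 + 0.23 = 0.8232.
With dosing unchanged, steady-state concentration scales as 1/CL: 64.5 / 0.8232 = 78.4 μmol/L.

78.4 μmol/L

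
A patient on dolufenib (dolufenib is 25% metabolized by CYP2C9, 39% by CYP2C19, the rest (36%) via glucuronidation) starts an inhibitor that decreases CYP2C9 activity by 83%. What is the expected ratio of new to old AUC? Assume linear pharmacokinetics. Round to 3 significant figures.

CYP2C9: 0.25 × 0.17 = 0.0425
CYP2C19: 0.39 (unchanged)
Other: 0.36 (unchanged)
New clearance relative to baseline: 0.0425 + 0.39 + 0.36 = 0.7925.
AUC ratio = CL_old/CL_new = 1 / 0.7925 = 1.26.

1.26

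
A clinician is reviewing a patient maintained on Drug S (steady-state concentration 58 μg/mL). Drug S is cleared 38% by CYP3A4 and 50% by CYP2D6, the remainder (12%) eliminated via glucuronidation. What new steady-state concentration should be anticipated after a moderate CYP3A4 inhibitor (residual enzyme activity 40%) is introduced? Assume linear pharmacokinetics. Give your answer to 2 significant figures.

The CYP3A4 pathway (38% of clearance) falls to 0.4× activity: 0.38 × 0.4 = 0.152.
CYP2D6 (50%) and the residual 12% are unaffected.
CL_new/CL_old = 0.152 + 0.5 + 0.12 = 0.772.
Steady-state concentration ∝ 1/CL, so new value = 58 / 0.772 = 75 μg/mL.

75 μg/mL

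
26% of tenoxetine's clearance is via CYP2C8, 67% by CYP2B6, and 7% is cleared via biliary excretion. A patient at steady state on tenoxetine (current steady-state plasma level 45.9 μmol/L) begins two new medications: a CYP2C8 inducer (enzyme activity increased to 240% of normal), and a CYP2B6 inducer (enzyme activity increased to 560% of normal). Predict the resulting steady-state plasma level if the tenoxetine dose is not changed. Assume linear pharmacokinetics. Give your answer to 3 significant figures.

CYP2C8: 0.26 × 2.4 = 0.624
CYP2B6: 0.67 × 5.6 = 3.752
Other: 0.07 (unchanged)
CL_new/CL_old = 0.624 + 3.752 + 0.07 = 4.446.
New steady-state plasma level = 45.9 / 4.446 = 10.3 μmol/L (concentration scales inversely with clearance).

10.3 μmol/L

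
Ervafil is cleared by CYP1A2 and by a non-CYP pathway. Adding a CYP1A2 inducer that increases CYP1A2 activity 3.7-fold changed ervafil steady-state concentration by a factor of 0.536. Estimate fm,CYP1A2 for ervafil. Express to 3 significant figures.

Let fm be the CYP1A2 fraction. New clearance relative to baseline = fm × 3.7 + (1 − fm).
Steady-state concentration ratio = 1 / (new CL fraction), so new CL fraction = 1 / 0.536 = 1.866.
fm × 3.7 + 1 − fm = 1.866  ⇒  fm × (3.7 − 1) = 0.8657  ⇒  fm = 0.321.

0.321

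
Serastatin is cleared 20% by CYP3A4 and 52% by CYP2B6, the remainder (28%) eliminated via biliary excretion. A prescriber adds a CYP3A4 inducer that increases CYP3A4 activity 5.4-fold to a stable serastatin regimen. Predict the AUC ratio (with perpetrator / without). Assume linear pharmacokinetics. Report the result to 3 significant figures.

CYP3A4: 0.2 × 5.4 = 1.08
CYP2B6: 0.52 (unchanged)
Other: 0.28 (unchanged)
New clearance relative to baseline: 1.08 + 0.52 + 0.28 = 1.88.
AUC ratio = CL_old/CL_new = 1 / 1.88 = 0.532.

0.532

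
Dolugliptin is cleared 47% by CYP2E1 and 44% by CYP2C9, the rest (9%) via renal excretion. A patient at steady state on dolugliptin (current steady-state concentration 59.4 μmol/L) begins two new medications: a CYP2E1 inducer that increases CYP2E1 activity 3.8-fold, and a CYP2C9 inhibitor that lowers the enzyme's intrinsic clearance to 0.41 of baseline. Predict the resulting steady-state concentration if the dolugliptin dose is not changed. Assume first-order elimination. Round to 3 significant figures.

28.9 μmol/L

The CYP2E1 pathway (47% of clearance) is boosted to 3.8× activity: 0.47 × 3.8 = 1.786.
The CYP2C9 pathway (44% of clearance) is reduced to 0.41× activity: 0.44 × 0.41 = 0.1804.
The remaining 9% of clearance is unaffected.
CL_new/CL_old = 1.786 + 0.1804 + 0.09 = 2.0564.
Dividing the baseline by the relative clearance: 59.4 / 2.0564 = 28.9 μmol/L.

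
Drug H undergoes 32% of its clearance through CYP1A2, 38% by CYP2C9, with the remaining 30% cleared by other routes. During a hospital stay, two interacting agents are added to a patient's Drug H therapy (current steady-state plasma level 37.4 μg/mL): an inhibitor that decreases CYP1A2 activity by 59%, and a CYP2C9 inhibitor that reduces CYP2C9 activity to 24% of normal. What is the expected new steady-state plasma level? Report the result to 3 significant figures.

The CYP1A2 pathway (32% of clearance) is reduced to 0.41× activity: 0.32 × 0.41 = 0.1312.
The CYP2C9 pathway (38% of clearance) is reduced to 0.24× activity: 0.38 × 0.24 = 0.0912.
The remaining 30% of clearance is unaffected.
CL_new/CL_old = 0.1312 + 0.0912 + 0.3 = 0.5224.
New steady-state plasma level = 37.4 / 0.5224 = 71.6 μg/mL (concentration scales inversely with clearance).

71.6 μg/mL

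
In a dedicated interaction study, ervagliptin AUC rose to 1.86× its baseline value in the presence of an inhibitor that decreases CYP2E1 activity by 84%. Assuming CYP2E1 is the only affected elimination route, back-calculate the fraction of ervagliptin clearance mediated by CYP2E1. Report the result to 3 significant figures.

0.550

CL'/CL = 1 / 1.86 = 0.5376
0.16·fm + (1 − fm) = 0.5376
fm = (0.5376 − 1) / (0.16 − 1) = 0.550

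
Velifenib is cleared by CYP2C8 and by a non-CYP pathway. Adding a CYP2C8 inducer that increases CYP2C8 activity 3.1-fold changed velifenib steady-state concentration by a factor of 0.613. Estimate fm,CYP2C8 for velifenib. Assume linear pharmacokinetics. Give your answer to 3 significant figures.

CL'/CL = 1 / 0.613 = 1.631
3.1·fm + (1 − fm) = 1.631
fm = (1.631 − 1) / (3.1 − 1) = 0.301

0.301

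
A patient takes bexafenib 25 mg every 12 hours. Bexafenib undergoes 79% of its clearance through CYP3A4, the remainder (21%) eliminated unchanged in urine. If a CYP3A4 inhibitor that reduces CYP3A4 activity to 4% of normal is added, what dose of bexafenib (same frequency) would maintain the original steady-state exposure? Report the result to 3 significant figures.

6.04 mg

CYP3A4: 0.79 × 0.04 = 0.0316
Other: 0.21 (unchanged)
Relative clearance = 0.0316 + 0.21 = 0.2416.
Exposure is unchanged when dose changes in proportion to clearance. New dose = 25 mg × 0.2416 = 6.04 mg.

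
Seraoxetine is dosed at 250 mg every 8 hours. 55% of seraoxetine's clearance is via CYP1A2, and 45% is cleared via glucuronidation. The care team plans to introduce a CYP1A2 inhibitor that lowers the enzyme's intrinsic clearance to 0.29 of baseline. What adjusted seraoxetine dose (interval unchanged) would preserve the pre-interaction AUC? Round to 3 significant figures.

152 mg

CYP1A2: 0.55 × 0.29 = 0.1595
Other: 0.45 (unchanged)
Relative clearance = 0.1595 + 0.45 = 0.6095.
Css,avg = (dose rate)/CL, so holding Css fixed requires dose ∝ CL: 250 × 0.6095 = 152 mg.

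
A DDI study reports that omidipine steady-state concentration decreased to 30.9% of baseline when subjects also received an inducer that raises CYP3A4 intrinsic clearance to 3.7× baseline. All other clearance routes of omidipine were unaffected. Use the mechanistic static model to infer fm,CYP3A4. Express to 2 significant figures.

0.83

Call the CYP3A4 fraction fm. After the interaction, CL_new/CL_old = fm × 3.7 + (1 − fm).
Steady-state concentration ratio = 1 / (new CL fraction), so new CL fraction = 1 / 0.309 = 3.236.
fm × 3.7 + 1 − fm = 3.236  ⇒  fm × (3.7 − 1) = 2.236  ⇒  fm = 0.83.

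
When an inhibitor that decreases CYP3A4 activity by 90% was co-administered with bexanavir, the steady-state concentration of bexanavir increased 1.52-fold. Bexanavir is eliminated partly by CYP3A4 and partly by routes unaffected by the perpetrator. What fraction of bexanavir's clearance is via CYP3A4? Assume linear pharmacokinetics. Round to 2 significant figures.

Write x for the fraction cleared via CYP3A4. The observed steady-state concentration change means clearance fell to 1/1.52 = 0.6579 of baseline.
Only the CYP3A4 route changed, so 0.6579 = x·0.1 + (1 − x), giving x = 0.38.

0.38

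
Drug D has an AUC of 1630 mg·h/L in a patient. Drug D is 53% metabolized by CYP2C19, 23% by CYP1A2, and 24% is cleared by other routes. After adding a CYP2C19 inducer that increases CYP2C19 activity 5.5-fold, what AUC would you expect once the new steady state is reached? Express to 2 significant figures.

The CYP2C19 pathway (53% of clearance) rises to 5.5× activity: 0.53 × 5.5 = 2.915.
CYP1A2 (23%) and the residual 24% are unaffected.
CL_new/CL_old = 2.915 + 0.23 + 0.24 = 3.385.
With dosing unchanged, AUC scales as 1/CL: 1630 / 3.385 = 4.8 × 10² mg·h/L.

4.8 × 10² mg·h/L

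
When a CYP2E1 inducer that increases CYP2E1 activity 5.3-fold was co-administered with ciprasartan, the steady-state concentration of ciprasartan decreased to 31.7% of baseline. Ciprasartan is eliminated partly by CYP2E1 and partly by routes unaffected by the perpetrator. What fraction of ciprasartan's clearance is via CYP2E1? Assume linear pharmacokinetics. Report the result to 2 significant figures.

0.50

Write x for the fraction cleared via CYP2E1. The observed steady-state concentration change means clearance rose to 1/0.317 = 3.155 of baseline.
Only the CYP2E1 route changed, so 3.155 = x·5.3 + (1 − x), giving x = 0.50.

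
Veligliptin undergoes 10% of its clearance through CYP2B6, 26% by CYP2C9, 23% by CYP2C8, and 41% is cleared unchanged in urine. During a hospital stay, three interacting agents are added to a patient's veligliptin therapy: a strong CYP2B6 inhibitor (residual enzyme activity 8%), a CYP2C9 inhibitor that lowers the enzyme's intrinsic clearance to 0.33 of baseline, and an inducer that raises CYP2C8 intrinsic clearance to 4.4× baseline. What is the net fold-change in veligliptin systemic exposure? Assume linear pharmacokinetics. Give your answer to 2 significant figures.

0.66

The CYP2B6 pathway (10% of clearance) drops to 0.08× activity: 0.1 × 0.08 = 0.008.
The CYP2C9 pathway (26% of clearance) drops to 0.33× activity: 0.26 × 0.33 = 0.0858.
The CYP2C8 pathway (23% of clearance) rises to 4.4× activity: 0.23 × 4.4 = 1.012.
Non-CYP routes (41%) are unchanged.
CL_new/CL_old = 0.008 + 0.0858 + 1.012 + 0.41 = 1.5158.
Systemic exposure ∝ 1/CL: fold-change = 1 / 1.5158 = 0.66.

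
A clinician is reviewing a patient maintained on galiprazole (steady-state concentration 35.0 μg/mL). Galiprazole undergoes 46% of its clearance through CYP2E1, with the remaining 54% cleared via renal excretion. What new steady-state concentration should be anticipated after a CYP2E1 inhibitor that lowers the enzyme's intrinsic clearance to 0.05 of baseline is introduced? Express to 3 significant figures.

CYP2E1: 0.46 × 0.05 = 0.023
Other: 0.54 (unchanged)
Relative clearance = 0.023 + 0.54 = 0.563.
With dosing unchanged, steady-state concentration scales as 1/CL: 35.0 / 0.563 = 62.2 μg/mL.

62.2 μg/mL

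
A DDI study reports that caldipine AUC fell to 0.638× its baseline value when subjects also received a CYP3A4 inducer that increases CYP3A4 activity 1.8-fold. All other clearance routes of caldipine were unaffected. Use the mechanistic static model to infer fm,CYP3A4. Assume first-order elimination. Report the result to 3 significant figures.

0.709

Let x = fm,CYP3A4. Because AUC ∝ 1/CL, relative clearance rose to 1/0.638 = 1.567.
Setting x·1.8 + (1 − x) = 1.567 and solving: x = (1.567 − 1)/(1.8 − 1) = 0.709.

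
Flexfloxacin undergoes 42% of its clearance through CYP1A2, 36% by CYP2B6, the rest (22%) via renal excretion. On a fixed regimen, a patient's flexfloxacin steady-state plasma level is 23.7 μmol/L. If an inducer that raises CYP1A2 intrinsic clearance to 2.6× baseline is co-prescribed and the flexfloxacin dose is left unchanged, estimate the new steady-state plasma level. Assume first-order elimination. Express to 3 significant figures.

14.2 μmol/L

The CYP1A2 pathway (42% of clearance) increases to 2.6× activity: 0.42 × 2.6 = 1.092.
CYP2B6 (36%) and the residual 22% are unaffected.
Relative clearance = 1.092 + 0.36 + 0.22 = 1.672.
New steady-state plasma level = baseline ÷ relative clearance = 23.7 / 1.672 = 14.2 μmol/L.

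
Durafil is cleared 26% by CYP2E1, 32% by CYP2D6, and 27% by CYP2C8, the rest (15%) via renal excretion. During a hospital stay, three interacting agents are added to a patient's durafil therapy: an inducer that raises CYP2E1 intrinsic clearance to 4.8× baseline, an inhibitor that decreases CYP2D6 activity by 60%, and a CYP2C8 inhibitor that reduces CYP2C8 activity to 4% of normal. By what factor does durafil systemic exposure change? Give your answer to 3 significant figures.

The CYP2E1 pathway (26% of clearance) is boosted to 4.8× activity: 0.26 × 4.8 = 1.248.
The CYP2D6 pathway (32% of clearance) is reduced to 0.4× activity: 0.32 × 0.4 = 0.128.
The CYP2C8 pathway (27% of clearance) drops to 0.04× activity: 0.27 × 0.04 = 0.0108.
Non-CYP routes (15%) are unchanged.
CL_new/CL_old = 1.248 + 0.128 + 0.0108 + 0.15 = 1.5368.
Net systemic exposure ratio = 1 / 1.5368 = 0.651.

0.651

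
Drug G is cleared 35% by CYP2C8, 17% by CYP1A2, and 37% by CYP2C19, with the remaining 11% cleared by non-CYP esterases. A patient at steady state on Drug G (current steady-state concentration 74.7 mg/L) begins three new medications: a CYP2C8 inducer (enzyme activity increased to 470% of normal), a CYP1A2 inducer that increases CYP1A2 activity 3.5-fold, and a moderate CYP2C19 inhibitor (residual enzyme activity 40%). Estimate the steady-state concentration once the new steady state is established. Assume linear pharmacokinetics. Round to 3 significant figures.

CYP2C8: 0.35 × 4.7 = 1.645
CYP1A2: 0.17 × 3.5 = 0.595
CYP2C19: 0.37 × 0.4 = 0.148
Other: 0.11 (unchanged)
Relative clearance = 1.645 + 0.595 + 0.148 + 0.11 = 2.498.
Dividing the baseline by the relative clearance: 74.7 / 2.498 = 29.9 mg/L.

29.9 mg/L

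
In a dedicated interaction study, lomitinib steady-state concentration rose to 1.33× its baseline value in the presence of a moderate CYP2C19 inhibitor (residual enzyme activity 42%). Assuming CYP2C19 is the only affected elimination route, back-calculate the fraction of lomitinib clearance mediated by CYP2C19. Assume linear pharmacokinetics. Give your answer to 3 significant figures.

0.428

Write x for the fraction cleared via CYP2C19. The observed steady-state concentration change means clearance fell to 1/1.33 = 0.7519 of baseline.
Only the CYP2C19 route changed, so 0.7519 = x·0.42 + (1 − x), giving x = 0.428.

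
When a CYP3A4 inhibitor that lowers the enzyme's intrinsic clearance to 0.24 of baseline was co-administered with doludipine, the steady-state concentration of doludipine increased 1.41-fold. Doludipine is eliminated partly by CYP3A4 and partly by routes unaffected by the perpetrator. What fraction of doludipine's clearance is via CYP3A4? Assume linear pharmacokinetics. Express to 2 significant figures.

Let x = fm,CYP3A4. Because steady-state concentration ∝ 1/CL, relative clearance fell to 1/1.41 = 0.7092.
Only the CYP3A4 route changed, so 0.7092 = x·0.24 + (1 − x), giving x = 0.38.

0.38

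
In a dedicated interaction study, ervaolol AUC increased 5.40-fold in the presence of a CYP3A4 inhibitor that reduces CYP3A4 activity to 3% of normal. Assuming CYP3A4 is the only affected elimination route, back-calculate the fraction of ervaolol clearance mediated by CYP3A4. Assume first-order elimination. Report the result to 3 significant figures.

CL'/CL = 1 / 5.40 = 0.1852
0.03·fm + (1 − fm) = 0.1852
fm = (0.1852 − 1) / (0.03 − 1) = 0.840

0.840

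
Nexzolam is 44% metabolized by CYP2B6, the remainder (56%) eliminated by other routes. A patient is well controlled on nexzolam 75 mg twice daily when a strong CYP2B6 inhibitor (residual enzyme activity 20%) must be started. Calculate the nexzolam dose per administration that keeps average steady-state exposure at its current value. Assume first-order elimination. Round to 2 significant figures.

49 mg

The CYP2B6 pathway (44% of clearance) falls to 0.2× activity: 0.44 × 0.2 = 0.088.
Non-CYP routes (56%) are unchanged.
Relative clearance = 0.088 + 0.56 = 0.648.
Css,avg = (dose rate)/CL, so holding Css fixed requires dose ∝ CL: 75 × 0.648 = 49 mg.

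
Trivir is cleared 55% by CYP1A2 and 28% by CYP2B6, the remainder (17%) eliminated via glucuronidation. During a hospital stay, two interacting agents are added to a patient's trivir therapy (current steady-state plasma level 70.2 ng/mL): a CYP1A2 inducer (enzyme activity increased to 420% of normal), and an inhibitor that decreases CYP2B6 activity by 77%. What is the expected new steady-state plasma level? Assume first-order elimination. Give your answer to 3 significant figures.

The CYP1A2 pathway (55% of clearance) increases to 4.2× activity: 0.55 × 4.2 = 2.31.
The CYP2B6 pathway (28% of clearance) is reduced to 0.23× activity: 0.28 × 0.23 = 0.0644.
The remaining 17% of clearance is unaffected.
New clearance relative to baseline: 2.31 + 0.0644 + 0.17 = 2.5444.
Dividing the baseline by the relative clearance: 70.2 / 2.5444 = 27.6 ng/mL.

27.6 ng/mL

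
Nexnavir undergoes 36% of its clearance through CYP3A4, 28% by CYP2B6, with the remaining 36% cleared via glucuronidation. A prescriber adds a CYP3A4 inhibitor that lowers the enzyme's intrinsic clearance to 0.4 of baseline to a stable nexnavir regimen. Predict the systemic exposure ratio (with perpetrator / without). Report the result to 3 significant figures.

The CYP3A4 pathway (36% of clearance) drops to 0.4× activity: 0.36 × 0.4 = 0.144.
CYP2B6 (28%) and the residual 36% are unaffected.
CL_new/CL_old = 0.144 + 0.28 + 0.36 = 0.784.
Since systemic exposure ∝ 1/CL, the ratio is 1 / 0.784 = 1.28.

1.28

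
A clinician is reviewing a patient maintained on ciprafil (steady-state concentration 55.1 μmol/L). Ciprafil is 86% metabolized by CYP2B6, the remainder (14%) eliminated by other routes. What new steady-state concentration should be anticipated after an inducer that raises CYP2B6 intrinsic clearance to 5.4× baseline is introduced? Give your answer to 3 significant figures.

11.5 μmol/L

CYP2B6: 0.86 × 5.4 = 4.644
Other: 0.14 (unchanged)
CL_new/CL_old = 4.644 + 0.14 = 4.784.
Steady-state concentration ∝ 1/CL, so new value = 55.1 / 4.784 = 11.5 μmol/L.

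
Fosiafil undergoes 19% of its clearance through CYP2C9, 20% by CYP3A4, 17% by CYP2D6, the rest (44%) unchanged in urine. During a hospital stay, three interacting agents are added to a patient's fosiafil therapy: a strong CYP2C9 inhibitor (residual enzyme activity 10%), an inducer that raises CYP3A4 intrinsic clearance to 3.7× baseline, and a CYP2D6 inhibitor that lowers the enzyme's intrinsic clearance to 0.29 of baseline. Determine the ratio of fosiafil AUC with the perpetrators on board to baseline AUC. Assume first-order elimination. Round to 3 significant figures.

The CYP2C9 pathway (19% of clearance) is reduced to 0.1× activity: 0.19 × 0.1 = 0.019.
The CYP3A4 pathway (20% of clearance) is boosted to 3.7× activity: 0.2 × 3.7 = 0.74.
The CYP2D6 pathway (17% of clearance) drops to 0.29× activity: 0.17 × 0.29 = 0.0493.
The remaining 44% of clearance is unaffected.
New clearance relative to baseline: 0.019 + 0.74 + 0.0493 + 0.44 = 1.2483.
Net AUC ratio = 1 / 1.2483 = 0.801.

0.801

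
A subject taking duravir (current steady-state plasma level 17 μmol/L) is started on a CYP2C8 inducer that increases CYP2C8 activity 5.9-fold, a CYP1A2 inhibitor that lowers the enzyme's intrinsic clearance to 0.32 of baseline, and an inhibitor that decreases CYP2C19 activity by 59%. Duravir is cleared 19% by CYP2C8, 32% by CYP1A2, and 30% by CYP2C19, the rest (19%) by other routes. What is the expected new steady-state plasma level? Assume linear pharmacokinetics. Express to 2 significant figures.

The CYP2C8 pathway (19% of clearance) rises to 5.9× activity: 0.19 × 5.9 = 1.121.
The CYP1A2 pathway (32% of clearance) is reduced to 0.32× activity: 0.32 × 0.32 = 0.1024.
The CYP2C19 pathway (30% of clearance) drops to 0.41× activity: 0.3 × 0.41 = 0.123.
The remaining 19% of clearance is unaffected.
New clearance relative to baseline: 1.121 + 0.1024 + 0.123 + 0.19 = 1.5364.
Steady-state plasma level ∝ 1/CL: new value = 17 / 1.5364 = 11 μmol/L.

11 μmol/L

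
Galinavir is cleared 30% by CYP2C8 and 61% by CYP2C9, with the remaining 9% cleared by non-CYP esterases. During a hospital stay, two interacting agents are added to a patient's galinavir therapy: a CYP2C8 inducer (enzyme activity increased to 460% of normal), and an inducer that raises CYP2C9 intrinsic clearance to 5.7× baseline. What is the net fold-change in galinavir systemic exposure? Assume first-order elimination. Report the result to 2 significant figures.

The CYP2C8 pathway (30% of clearance) increases to 4.6× activity: 0.3 × 4.6 = 1.38.
The CYP2C9 pathway (61% of clearance) increases to 5.7× activity: 0.61 × 5.7 = 3.477.
Non-CYP routes (9%) are unchanged.
CL_new/CL_old = 1.38 + 3.477 + 0.09 = 4.947.
Systemic exposure ∝ 1/CL: fold-change = 1 / 4.947 = 0.20.

0.20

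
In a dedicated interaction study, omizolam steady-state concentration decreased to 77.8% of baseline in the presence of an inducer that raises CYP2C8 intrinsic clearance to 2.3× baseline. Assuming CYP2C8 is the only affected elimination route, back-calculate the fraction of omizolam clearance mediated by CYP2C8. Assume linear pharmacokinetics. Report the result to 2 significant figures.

0.22

Call the CYP2C8 fraction fm. After the interaction, CL_new/CL_old = fm × 2.3 + (1 − fm).
Steady-state concentration ratio = 1 / (new CL fraction), so new CL fraction = 1 / 0.778 = 1.285.
fm × 2.3 + 1 − fm = 1.285  ⇒  fm × (2.3 − 1) = 0.2853  ⇒  fm = 0.22.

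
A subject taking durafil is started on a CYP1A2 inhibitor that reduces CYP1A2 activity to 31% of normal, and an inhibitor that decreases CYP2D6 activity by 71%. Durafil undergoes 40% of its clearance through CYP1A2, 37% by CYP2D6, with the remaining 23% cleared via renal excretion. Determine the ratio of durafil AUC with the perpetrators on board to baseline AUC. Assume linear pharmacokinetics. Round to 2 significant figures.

The CYP1A2 pathway (40% of clearance) is reduced to 0.31× activity: 0.4 × 0.31 = 0.124.
The CYP2D6 pathway (37% of clearance) falls to 0.29× activity: 0.37 × 0.29 = 0.1073.
Non-CYP routes (23%) are unchanged.
New clearance relative to baseline: 0.124 + 0.1073 + 0.23 = 0.4613.
AUC ∝ 1/CL: fold-change = 1 / 0.4613 = 2.2.

2.2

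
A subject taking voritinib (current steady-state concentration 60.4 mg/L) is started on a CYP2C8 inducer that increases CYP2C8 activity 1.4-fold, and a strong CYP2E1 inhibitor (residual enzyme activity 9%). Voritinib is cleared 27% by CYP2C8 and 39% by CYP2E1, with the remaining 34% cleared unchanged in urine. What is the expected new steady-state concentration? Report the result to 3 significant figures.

80.2 mg/L

CYP2C8: 0.27 × 1.4 = 0.378
CYP2E1: 0.39 × 0.09 = 0.0351
Other: 0.34 (unchanged)
CL_new/CL_old = 0.378 + 0.0351 + 0.34 = 0.7531.
Dividing the baseline by the relative clearance: 60.4 / 0.7531 = 80.2 mg/L.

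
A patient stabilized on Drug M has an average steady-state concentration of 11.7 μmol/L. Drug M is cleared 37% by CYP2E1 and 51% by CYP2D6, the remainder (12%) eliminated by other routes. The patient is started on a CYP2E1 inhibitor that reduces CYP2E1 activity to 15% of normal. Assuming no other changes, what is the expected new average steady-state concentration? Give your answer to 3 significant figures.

CYP2E1: 0.37 × 0.15 = 0.0555
CYP2D6: 0.51 (unchanged)
Other: 0.12 (unchanged)
Relative clearance = 0.0555 + 0.51 + 0.12 = 0.6855.
Average steady-state concentration ∝ 1/CL, so new value = 11.7 / 0.6855 = 17.1 μmol/L.

17.1 μmol/L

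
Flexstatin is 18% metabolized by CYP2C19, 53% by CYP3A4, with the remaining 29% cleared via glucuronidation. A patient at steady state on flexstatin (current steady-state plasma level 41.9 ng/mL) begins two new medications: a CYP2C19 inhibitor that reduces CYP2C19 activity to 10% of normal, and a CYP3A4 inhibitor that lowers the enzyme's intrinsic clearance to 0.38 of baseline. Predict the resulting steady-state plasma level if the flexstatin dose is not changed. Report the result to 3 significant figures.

82.3 ng/mL

The CYP2C19 pathway (18% of clearance) falls to 0.1× activity: 0.18 × 0.1 = 0.018.
The CYP3A4 pathway (53% of clearance) falls to 0.38× activity: 0.53 × 0.38 = 0.2014.
Non-CYP routes (29%) are unchanged.
Relative clearance = 0.018 + 0.2014 + 0.29 = 0.5094.
New steady-state plasma level = 41.9 / 0.5094 = 82.3 ng/mL (concentration scales inversely with clearance).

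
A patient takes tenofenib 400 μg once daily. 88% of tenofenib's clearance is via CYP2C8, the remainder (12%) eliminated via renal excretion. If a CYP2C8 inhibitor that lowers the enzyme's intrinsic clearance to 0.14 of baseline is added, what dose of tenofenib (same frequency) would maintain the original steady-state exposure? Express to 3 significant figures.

97.3 μg

The CYP2C8 pathway (88% of clearance) drops to 0.14× activity: 0.88 × 0.14 = 0.1232.
Non-CYP routes (12%) are unchanged.
CL_new/CL_old = 0.1232 + 0.12 = 0.2432.
Css,avg = (dose rate)/CL, so holding Css fixed requires dose ∝ CL: 400 × 0.2432 = 97.3 μg.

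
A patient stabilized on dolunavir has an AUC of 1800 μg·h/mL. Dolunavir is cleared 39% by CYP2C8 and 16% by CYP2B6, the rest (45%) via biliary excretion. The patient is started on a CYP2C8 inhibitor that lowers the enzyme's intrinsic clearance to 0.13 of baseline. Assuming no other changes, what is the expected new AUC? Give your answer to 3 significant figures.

2.72 × 10³ μg·h/mL

CYP2C8: 0.39 × 0.13 = 0.0507
CYP2B6: 0.16 (unchanged)
Other: 0.45 (unchanged)
Relative clearance = 0.0507 + 0.16 + 0.45 = 0.6607.
With dosing unchanged, AUC scales as 1/CL: 1800 / 0.6607 = 2.72 × 10³ μg·h/mL.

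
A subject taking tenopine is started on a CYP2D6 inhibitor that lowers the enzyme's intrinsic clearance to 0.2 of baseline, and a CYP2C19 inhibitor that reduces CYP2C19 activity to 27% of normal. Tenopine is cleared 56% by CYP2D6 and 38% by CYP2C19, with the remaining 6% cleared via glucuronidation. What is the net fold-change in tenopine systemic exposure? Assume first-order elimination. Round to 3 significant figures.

3.64

The CYP2D6 pathway (56% of clearance) is reduced to 0.2× activity: 0.56 × 0.2 = 0.112.
The CYP2C19 pathway (38% of clearance) falls to 0.27× activity: 0.38 × 0.27 = 0.1026.
The remaining 6% of clearance is unaffected.
Relative clearance = 0.112 + 0.1026 + 0.06 = 0.2746.
Because systemic exposure varies inversely with clearance, the combined effect is 1 / 0.2746 = 3.64.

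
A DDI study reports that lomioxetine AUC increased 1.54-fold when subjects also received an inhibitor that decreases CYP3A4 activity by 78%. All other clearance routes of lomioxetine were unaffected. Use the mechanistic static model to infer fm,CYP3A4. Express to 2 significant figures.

0.45

CL'/CL = 1 / 1.54 = 0.6494
0.22·fm + (1 − fm) = 0.6494
fm = (0.6494 − 1) / (0.22 − 1) = 0.45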